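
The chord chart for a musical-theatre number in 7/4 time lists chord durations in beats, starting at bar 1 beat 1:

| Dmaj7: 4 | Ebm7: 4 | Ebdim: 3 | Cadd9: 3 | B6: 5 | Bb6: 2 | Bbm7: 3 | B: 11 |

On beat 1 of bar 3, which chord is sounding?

B6

Beat 1 of bar 3 is beat (3−1)×7 + 1 = 15 overall.
Running totals: Dmaj7 ends at 4, Ebm7 ends at 8, Ebdim ends at 11, Cadd9 ends at 14, B6 ends at 19.
Beat 15 falls within B6.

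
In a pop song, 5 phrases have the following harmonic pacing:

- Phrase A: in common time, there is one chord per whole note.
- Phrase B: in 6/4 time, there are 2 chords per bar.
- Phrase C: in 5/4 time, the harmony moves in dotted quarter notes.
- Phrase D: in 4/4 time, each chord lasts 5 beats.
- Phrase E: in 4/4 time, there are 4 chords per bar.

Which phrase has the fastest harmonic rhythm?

Phrase E

A: each chord is 4 beats in 4/4, so 1 per bar.
B: each chord is 3 beats in 6/4, so 2 per bar.
C: each chord is 1.5 beats in 5/4, so 10/3 per bar.
D: each chord is 5 beats in 4/4, so 0.8 per bar.
E: each chord is 1 beat in 4/4, so 4 per bar.
Fastest is E at 4 chords/bar.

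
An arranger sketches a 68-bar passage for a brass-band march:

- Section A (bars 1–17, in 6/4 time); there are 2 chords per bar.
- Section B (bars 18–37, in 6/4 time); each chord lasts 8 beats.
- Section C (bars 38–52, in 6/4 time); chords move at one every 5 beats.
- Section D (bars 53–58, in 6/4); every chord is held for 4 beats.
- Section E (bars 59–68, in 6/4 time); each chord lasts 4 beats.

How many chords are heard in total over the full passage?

91 chords

A: 17·6 = 102 beats, 102/3 = 34 chords.
B: 20·6 = 120 beats, 120/8 = 15 chords.
C: 15·6 = 90 beats, 90/5 = 18 chords.
D: 6·6 = 36 beats, 36/4 = 9 chords.
E: 10·6 = 60 beats, 60/4 = 15 chords.
Total: 34 + 15 + 18 + 9 + 15 = 91.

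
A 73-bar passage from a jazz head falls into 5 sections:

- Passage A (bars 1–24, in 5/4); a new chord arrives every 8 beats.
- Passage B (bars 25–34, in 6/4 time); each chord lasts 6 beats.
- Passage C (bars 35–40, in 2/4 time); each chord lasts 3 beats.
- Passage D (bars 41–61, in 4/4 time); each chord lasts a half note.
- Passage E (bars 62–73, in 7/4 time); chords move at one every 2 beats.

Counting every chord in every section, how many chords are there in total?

113 chords

A has 120 beats and chords last 8 each, so 15 chords.
B has 60 beats and chords last 6 each, so 10 chords.
C has 12 beats and chords last 3 each, so 4 chords.
D has 84 beats and chords last 2 each, so 42 chords.
E has 84 beats and chords last 2 each, so 42 chords.
Total: 15 + 10 + 4 + 42 + 42 = 113.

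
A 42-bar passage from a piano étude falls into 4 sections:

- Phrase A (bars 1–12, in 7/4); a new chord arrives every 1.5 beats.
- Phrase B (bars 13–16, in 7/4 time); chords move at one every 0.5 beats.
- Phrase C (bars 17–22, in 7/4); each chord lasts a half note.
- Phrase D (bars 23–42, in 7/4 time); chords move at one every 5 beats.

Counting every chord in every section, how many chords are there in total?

A: 12·7 = 84 beats, 84/1.5 = 56 chords.
B: 4·7 = 28 beats, 28/0.5 = 56 chords.
C: 6·7 = 42 beats, 42/2 = 21 chords.
D: 20·7 = 140 beats, 140/5 = 28 chords.
Total: 56 + 56 + 21 + 28 = 161.

161 chords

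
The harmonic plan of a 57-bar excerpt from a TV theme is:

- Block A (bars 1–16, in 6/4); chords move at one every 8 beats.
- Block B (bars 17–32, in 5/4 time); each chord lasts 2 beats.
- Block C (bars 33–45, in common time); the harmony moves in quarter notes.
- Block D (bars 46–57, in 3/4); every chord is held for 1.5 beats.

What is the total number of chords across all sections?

128 chords

A: 16 bars × 6 beats = 96 beats; 8 beats/chord → 12 chords.
B: 16 bars × 5 beats = 80 beats; 2 beats/chord → 40 chords.
C: 13 bars × 4 beats = 52 beats; 1 beat/chord → 52 chords.
D: 12 bars × 3 beats = 36 beats; 1.5 beats/chord → 24 chords.
Total: 12 + 40 + 52 + 24 = 128.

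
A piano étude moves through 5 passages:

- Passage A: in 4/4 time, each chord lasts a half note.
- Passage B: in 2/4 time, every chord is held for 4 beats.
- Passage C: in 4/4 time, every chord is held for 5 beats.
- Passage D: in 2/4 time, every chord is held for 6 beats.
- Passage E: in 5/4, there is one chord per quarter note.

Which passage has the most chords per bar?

Passage E

A: 4/2 = 2 chords/bar.
B: 2/4 = 0.5 chords/bar.
C: 4/5 = 0.8 chords/bar.
D: 2/6 = 1/3 chords/bar.
E: 5/1 = 5 chords/bar.
Fastest is E at 5 chords/bar.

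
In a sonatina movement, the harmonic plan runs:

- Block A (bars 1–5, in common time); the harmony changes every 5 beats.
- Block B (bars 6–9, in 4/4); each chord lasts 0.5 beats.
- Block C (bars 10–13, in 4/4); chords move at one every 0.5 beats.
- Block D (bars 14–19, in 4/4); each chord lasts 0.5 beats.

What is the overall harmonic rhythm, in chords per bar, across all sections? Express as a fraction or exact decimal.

A: 5 × 4 = 20 beats ÷ 5 = 4 chords.
B: 4 × 4 = 16 beats ÷ 0.5 = 32 chords.
C: 4 × 4 = 16 beats ÷ 0.5 = 32 chords.
D: 6 × 4 = 24 beats ÷ 0.5 = 48 chords.
Overall: 116 chords over 19 bars → 116/19 = 116/19 chords per bar.

116/19 chords per bar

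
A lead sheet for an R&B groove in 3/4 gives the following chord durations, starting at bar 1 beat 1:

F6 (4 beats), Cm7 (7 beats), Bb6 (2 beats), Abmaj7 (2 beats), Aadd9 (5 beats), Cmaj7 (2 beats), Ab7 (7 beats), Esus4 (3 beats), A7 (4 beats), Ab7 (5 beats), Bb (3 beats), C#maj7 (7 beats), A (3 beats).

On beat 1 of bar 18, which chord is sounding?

A

Beat 1 of bar 18 is beat (18−1)×3 + 1 = 52 overall.
Running totals: F6 ends at 4, Cm7 ends at 11, Bb6 ends at 13, Abmaj7 ends at 15, Aadd9 ends at 20, Cmaj7 ends at 22, Ab7 ends at 29, Esus4 ends at 32, A7 ends at 36, Ab7 ends at 41, Bb ends at 44, C#maj7 ends at 51, A ends at 54.
Beat 52 falls within A.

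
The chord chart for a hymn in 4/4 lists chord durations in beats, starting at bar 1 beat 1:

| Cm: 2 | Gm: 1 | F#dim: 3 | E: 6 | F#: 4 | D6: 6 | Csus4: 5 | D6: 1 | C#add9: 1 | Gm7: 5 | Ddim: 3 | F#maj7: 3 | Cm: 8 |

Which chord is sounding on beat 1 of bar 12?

Cm

Beat 1 of bar 12 is beat (12−1)×4 + 1 = 45 overall.
Running totals: Cm ends at 2, Gm ends at 3, F#dim ends at 6, E ends at 12, F# ends at 16, D6 ends at 22, Csus4 ends at 27, D6 ends at 28, C#add9 ends at 29, Gm7 ends at 34, Ddim ends at 37, F#maj7 ends at 40, Cm ends at 48.
Beat 45 falls within Cm.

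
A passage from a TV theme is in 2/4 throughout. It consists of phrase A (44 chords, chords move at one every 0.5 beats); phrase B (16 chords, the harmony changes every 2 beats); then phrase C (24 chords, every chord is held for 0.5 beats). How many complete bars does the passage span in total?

33 bars

A: 44 × 0.5 = 22 beats = 11 bars.
B: 16 × 2 = 32 beats = 16 bars.
C: 24 × 0.5 = 12 beats = 6 bars.
Total: 11 + 16 + 6 = 33 bars.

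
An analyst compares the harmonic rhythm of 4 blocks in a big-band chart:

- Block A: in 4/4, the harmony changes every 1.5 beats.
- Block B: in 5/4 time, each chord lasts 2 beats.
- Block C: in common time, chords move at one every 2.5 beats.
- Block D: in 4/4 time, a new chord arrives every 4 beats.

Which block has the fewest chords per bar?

A: 4 beats/bar ÷ 1.5 beats/chord = 8/3 chords/bar.
B: 5 beats/bar ÷ 2 beats/chord = 2.5 chords/bar.
C: 4 beats/bar ÷ 2.5 beats/chord = 1.6 chords/bar.
D: 4 beats/bar ÷ 4 beats/chord = 1 chord/bar.
Slowest is D at 1 chords/bar.

Block D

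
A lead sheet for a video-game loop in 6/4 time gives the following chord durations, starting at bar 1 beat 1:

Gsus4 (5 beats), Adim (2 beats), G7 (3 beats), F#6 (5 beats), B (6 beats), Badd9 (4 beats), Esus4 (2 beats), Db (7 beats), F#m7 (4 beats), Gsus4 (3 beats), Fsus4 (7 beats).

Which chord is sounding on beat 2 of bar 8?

Fsus4

Beat 2 of bar 8 is beat (8−1)×6 + 2 = 44 overall.
Running totals: Gsus4 ends at 5, Adim ends at 7, G7 ends at 10, F#6 ends at 15, B ends at 21, Badd9 ends at 25, Esus4 ends at 27, Db ends at 34, F#m7 ends at 38, Gsus4 ends at 41, Fsus4 ends at 48.
Beat 44 falls within Fsus4.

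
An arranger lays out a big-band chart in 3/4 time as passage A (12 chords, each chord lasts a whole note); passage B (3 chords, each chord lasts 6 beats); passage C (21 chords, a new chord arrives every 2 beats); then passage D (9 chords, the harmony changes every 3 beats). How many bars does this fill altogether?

A: 12 × 4 = 48 beats = 16 bars.
B: 3 × 6 = 18 beats = 6 bars.
C: 21 × 2 = 42 beats = 14 bars.
D: 9 × 3 = 27 beats = 9 bars.
Total: 16 + 6 + 14 + 9 = 45 bars.

45 bars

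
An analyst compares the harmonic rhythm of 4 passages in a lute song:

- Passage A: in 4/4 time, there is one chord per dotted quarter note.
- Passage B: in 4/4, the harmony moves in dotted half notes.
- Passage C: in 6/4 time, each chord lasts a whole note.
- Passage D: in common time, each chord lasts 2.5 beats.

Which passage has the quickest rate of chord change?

Passage A

A: 4/1.5 = 8/3 chords/bar.
B: 4/3 = 4/3 chords/bar.
C: 6/4 = 1.5 chords/bar.
D: 4/2.5 = 1.6 chords/bar.
Fastest is A at 8/3 chords/bar.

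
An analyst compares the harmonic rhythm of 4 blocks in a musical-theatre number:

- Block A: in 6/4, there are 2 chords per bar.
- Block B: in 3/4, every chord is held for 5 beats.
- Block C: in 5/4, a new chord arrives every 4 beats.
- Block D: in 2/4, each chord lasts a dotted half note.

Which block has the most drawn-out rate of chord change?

Block B

A: each chord is 3 beats in 6/4, so 2 per bar.
B: each chord is 5 beats in 3/4, so 0.6 per bar.
C: each chord is 4 beats in 5/4, so 1.25 per bar.
D: each chord is 3 beats in 2/4, so 2/3 per bar.
Slowest is B at 0.6 chords/bar.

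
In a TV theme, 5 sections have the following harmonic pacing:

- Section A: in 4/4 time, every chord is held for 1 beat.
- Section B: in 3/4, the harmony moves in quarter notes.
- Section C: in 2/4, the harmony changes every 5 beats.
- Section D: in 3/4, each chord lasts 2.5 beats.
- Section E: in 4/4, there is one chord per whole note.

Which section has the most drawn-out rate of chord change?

A: each chord is 1 beat in 4/4, so 4 per bar.
B: each chord is 1 beat in 3/4, so 3 per bar.
C: each chord is 5 beats in 2/4, so 0.4 per bar.
D: each chord is 2.5 beats in 3/4, so 1.2 per bar.
E: each chord is 4 beats in 4/4, so 1 per bar.
Slowest is C at 0.4 chords/bar.

Section C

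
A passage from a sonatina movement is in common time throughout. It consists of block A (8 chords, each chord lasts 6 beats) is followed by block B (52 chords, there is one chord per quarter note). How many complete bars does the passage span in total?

A: 8 × 6 = 48 beats = 12 bars.
B: 52 × 1 = 52 beats = 13 bars.
Total: 12 + 13 = 25 bars.

25 bars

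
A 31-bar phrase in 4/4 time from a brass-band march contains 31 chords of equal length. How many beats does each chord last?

4 beats

31 bars × 4 beats/bar = 124 beats total.
124 beats ÷ 31 chords = 4 beats per chord.
(That is a whole note.)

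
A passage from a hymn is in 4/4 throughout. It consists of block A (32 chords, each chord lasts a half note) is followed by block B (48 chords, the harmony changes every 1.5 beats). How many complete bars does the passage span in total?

34 bars

A: 32 × 2 = 64 beats = 16 bars.
B: 48 × 1.5 = 72 beats = 18 bars.
Total: 16 + 18 = 34 bars.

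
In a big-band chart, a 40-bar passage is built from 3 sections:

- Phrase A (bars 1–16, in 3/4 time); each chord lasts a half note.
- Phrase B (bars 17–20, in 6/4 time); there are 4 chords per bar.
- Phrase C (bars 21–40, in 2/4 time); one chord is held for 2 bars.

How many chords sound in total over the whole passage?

50 chords

A: 16 bars × 3 beats = 48 beats; 2 beats/chord → 24 chords.
B: 4 bars × 6 beats = 24 beats; 1.5 beats/chord → 16 chords.
C: 20 bars × 2 beats = 40 beats; 4 beats/chord → 10 chords.
Total: 24 + 16 + 10 = 50.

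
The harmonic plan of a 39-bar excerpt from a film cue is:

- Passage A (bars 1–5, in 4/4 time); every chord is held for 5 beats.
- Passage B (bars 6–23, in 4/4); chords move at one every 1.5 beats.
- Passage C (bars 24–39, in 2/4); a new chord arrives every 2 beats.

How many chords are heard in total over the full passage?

68 chords

A: 5 bars × 4 beats = 20 beats; 5 beats/chord → 4 chords.
B: 18 bars × 4 beats = 72 beats; 1.5 beats/chord → 48 chords.
C: 16 bars × 2 beats = 32 beats; 2 beats/chord → 16 chords.
Total: 4 + 48 + 16 = 68.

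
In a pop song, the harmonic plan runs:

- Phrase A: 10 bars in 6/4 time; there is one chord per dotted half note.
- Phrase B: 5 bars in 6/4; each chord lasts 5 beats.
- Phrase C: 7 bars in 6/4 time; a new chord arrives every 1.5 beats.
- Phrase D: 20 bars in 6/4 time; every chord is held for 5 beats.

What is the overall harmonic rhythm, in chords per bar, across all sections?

13/7 chords per bar

A: 10 bars of 6 beats is 60 beats; at 3 beats each that's 20 chords.
B: 5 bars of 6 beats is 30 beats; at 5 beats each that's 6 chords.
C: 7 bars of 6 beats is 42 beats; at 1.5 beats each that's 28 chords.
D: 20 bars of 6 beats is 120 beats; at 5 beats each that's 24 chords.
Overall: 78 chords over 42 bars → 78/42 = 13/7 chords per bar.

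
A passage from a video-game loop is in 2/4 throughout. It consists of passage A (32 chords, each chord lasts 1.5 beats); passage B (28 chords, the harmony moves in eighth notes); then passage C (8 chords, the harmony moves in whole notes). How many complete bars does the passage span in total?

47 bars

A: 32 × 1.5 = 48 beats = 24 bars.
B: 28 × 0.5 = 14 beats = 7 bars.
C: 8 × 4 = 32 beats = 16 bars.
Total: 24 + 7 + 16 = 47 bars.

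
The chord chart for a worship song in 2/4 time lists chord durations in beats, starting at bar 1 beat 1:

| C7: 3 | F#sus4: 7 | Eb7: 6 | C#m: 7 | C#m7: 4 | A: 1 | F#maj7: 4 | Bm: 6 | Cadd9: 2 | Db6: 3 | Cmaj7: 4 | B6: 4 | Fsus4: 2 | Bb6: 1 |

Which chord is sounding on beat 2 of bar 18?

Beat 2 of bar 18 is beat (18−1)×2 + 2 = 36 overall.
Running totals: C7 ends at 3, F#sus4 ends at 10, Eb7 ends at 16, C#m ends at 23, C#m7 ends at 27, A ends at 28, F#maj7 ends at 32, Bm ends at 38.
Beat 36 falls within Bm.

Bm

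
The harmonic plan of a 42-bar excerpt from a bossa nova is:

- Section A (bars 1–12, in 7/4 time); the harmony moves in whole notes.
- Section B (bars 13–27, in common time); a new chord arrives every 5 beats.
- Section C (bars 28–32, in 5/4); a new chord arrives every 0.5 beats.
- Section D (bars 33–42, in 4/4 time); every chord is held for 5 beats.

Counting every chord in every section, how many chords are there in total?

A: 12 bars × 7 beats = 84 beats; 4 beats/chord → 21 chords.
B: 15 bars × 4 beats = 60 beats; 5 beats/chord → 12 chords.
C: 5 bars × 5 beats = 25 beats; 0.5 beats/chord → 50 chords.
D: 10 bars × 4 beats = 40 beats; 5 beats/chord → 8 chords.
Total: 21 + 12 + 50 + 8 = 91.

91 chords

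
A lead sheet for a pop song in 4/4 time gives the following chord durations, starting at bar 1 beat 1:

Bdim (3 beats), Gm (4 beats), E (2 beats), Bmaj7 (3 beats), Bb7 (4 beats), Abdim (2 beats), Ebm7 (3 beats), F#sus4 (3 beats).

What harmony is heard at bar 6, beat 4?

Beat 4 of bar 6 is beat (6−1)×4 + 4 = 24 overall.
Running totals: Bdim ends at 3, Gm ends at 7, E ends at 9, Bmaj7 ends at 12, Bb7 ends at 16, Abdim ends at 18, Ebm7 ends at 21, F#sus4 ends at 24.
Beat 24 falls within F#sus4.

F#sus4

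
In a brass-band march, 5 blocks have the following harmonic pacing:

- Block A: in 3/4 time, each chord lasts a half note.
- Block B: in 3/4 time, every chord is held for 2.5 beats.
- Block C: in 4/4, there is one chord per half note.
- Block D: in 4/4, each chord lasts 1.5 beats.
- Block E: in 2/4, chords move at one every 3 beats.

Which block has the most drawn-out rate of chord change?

Block E

A: each chord is 2 beats in 3/4, so 1.5 per bar.
B: each chord is 2.5 beats in 3/4, so 1.2 per bar.
C: each chord is 2 beats in 4/4, so 2 per bar.
D: each chord is 1.5 beats in 4/4, so 8/3 per bar.
E: each chord is 3 beats in 2/4, so 2/3 per bar.
Slowest is E at 2/3 chords/bar.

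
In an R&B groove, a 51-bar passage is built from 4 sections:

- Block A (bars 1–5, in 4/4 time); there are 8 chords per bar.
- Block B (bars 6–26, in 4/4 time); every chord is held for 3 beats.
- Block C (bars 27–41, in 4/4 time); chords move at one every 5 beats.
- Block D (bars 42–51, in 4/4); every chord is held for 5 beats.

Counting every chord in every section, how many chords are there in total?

A has 20 beats and chords last 0.5 each, so 40 chords.
B has 84 beats and chords last 3 each, so 28 chords.
C has 60 beats and chords last 5 each, so 12 chords.
D has 40 beats and chords last 5 each, so 8 chords.
Total: 40 + 28 + 12 + 8 = 88.

88 chords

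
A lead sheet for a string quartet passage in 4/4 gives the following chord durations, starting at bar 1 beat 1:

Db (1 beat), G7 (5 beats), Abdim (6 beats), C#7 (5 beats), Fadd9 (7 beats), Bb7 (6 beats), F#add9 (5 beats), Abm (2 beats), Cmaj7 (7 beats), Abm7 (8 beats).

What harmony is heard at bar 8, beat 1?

Beat 1 of bar 8 is beat (8−1)×4 + 1 = 29 overall.
Running totals: Db ends at 1, G7 ends at 6, Abdim ends at 12, C#7 ends at 17, Fadd9 ends at 24, Bb7 ends at 30.
Beat 29 falls within Bb7.

Bb7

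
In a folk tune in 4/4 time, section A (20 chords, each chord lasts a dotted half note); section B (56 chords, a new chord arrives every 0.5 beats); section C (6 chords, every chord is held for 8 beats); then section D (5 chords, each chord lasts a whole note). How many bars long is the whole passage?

39 bars

A: 20 × 3 = 60 beats = 15 bars.
B: 56 × 0.5 = 28 beats = 7 bars.
C: 6 × 8 = 48 beats = 12 bars.
D: 5 × 4 = 20 beats = 5 bars.
Total: 15 + 7 + 12 + 5 = 39 bars.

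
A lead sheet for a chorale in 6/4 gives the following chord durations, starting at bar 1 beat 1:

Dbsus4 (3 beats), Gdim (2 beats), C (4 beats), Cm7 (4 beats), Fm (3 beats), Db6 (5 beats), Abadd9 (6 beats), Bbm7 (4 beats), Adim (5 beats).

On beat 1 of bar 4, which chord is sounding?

Beat 1 of bar 4 is beat (4−1)×6 + 1 = 19 overall.
Running totals: Dbsus4 ends at 3, Gdim ends at 5, C ends at 9, Cm7 ends at 13, Fm ends at 16, Db6 ends at 21.
Beat 19 falls within Db6.

Db6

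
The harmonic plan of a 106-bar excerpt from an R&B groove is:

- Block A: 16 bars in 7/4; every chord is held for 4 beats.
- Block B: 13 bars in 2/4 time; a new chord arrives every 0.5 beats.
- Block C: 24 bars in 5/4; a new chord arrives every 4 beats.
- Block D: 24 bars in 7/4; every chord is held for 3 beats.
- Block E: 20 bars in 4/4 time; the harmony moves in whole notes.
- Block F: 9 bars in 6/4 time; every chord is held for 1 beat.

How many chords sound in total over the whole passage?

A: 16·7 = 112 beats, 112/4 = 28 chords.
B: 13·2 = 26 beats, 26/0.5 = 52 chords.
C: 24·5 = 120 beats, 120/4 = 30 chords.
D: 24·7 = 168 beats, 168/3 = 56 chords.
E: 20·4 = 80 beats, 80/4 = 20 chords.
F: 9·6 = 54 beats, 54/1 = 54 chords.
Total: 28 + 52 + 30 + 56 + 20 + 54 = 240.

240 chords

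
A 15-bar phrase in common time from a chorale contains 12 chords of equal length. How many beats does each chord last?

5 beats

15 bars × 4 beats/bar = 60 beats total.
60 beats ÷ 12 chords = 5 beats per chord.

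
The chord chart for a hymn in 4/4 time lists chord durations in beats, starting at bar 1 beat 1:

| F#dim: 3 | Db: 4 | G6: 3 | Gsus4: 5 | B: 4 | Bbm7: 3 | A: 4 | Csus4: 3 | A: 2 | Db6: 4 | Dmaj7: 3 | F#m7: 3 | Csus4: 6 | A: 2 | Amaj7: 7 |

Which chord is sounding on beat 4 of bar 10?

Beat 4 of bar 10 is beat (10−1)×4 + 4 = 40 overall.
Running totals: F#dim ends at 3, Db ends at 7, G6 ends at 10, Gsus4 ends at 15, B ends at 19, Bbm7 ends at 22, A ends at 26, Csus4 ends at 29, A ends at 31, Db6 ends at 35, Dmaj7 ends at 38, F#m7 ends at 41.
Beat 40 falls within F#m7.

F#m7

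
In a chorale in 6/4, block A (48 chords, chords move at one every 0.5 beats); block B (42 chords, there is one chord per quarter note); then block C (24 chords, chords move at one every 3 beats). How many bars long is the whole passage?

A: 48 × 0.5 = 24 beats = 4 bars.
B: 42 × 1 = 42 beats = 7 bars.
C: 24 × 3 = 72 beats = 12 bars.
Total: 4 + 7 + 12 = 23 bars.

23 bars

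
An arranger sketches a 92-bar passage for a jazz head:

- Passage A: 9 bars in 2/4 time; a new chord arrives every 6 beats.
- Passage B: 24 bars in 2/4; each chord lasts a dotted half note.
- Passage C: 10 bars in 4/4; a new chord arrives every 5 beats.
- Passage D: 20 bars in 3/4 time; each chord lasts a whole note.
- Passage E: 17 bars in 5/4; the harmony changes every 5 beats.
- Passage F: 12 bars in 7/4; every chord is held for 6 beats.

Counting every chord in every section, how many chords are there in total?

A has 18 beats and chords last 6 each, so 3 chords.
B has 48 beats and chords last 3 each, so 16 chords.
C has 40 beats and chords last 5 each, so 8 chords.
D has 60 beats and chords last 4 each, so 15 chords.
E has 85 beats and chords last 5 each, so 17 chords.
F has 84 beats and chords last 6 each, so 14 chords.
Total: 3 + 16 + 8 + 15 + 17 + 14 = 73.

73 chords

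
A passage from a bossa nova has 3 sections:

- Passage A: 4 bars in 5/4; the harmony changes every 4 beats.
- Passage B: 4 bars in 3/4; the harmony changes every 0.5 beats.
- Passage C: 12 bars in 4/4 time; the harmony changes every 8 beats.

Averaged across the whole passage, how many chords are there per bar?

A: 4 bars of 5 beats is 20 beats; at 4 beats each that's 5 chords.
B: 4 bars of 3 beats is 12 beats; at 0.5 beats each that's 24 chords.
C: 12 bars of 4 beats is 48 beats; at 8 beats each that's 6 chords.
Overall: 35 chords over 20 bars → 35/20 = 1.75 chords per bar.

1.75 chords per bar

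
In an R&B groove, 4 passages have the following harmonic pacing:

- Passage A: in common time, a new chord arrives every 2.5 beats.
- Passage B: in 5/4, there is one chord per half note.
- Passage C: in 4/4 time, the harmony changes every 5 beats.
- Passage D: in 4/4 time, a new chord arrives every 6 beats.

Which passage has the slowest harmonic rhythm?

A: each chord is 2.5 beats in 4/4, so 1.6 per bar.
B: each chord is 2 beats in 5/4, so 2.5 per bar.
C: each chord is 5 beats in 4/4, so 0.8 per bar.
D: each chord is 6 beats in 4/4, so 2/3 per bar.
Slowest is D at 2/3 chords/bar.

Passage D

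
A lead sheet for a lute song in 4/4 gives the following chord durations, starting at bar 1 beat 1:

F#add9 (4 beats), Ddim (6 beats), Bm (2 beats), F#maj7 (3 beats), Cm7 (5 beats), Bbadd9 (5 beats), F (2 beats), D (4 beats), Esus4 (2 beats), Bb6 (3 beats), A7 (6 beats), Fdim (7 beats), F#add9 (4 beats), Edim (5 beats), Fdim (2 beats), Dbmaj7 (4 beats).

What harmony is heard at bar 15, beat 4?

Fdim

Beat 4 of bar 15 is beat (15−1)×4 + 4 = 60 overall.
Running totals: F#add9 ends at 4, Ddim ends at 10, Bm ends at 12, F#maj7 ends at 15, Cm7 ends at 20, Bbadd9 ends at 25, F ends at 27, D ends at 31, Esus4 ends at 33, Bb6 ends at 36, A7 ends at 42, Fdim ends at 49, F#add9 ends at 53, Edim ends at 58, Fdim ends at 60.
Beat 60 falls within Fdim.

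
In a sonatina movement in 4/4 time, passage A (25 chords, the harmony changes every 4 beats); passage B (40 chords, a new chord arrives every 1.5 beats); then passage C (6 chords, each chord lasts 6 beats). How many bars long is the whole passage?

49 bars

A: 25 × 4 = 100 beats = 25 bars.
B: 40 × 1.5 = 60 beats = 15 bars.
C: 6 × 6 = 36 beats = 9 bars.
Total: 25 + 15 + 9 = 49 bars.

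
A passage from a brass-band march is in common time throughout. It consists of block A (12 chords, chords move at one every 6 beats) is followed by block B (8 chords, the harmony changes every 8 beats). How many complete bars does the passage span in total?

A: 12 × 6 = 72 beats = 18 bars.
B: 8 × 8 = 64 beats = 16 bars.
Total: 18 + 16 = 34 bars.

34 bars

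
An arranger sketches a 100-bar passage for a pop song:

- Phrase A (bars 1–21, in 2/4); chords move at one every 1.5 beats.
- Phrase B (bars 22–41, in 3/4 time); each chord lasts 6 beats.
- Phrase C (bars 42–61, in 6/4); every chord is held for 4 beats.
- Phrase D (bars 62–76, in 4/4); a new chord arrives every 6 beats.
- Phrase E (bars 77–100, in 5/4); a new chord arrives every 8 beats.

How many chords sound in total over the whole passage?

A: 21 bars × 2 beats = 42 beats; 1.5 beats/chord → 28 chords.
B: 20 bars × 3 beats = 60 beats; 6 beats/chord → 10 chords.
C: 20 bars × 6 beats = 120 beats; 4 beats/chord → 30 chords.
D: 15 bars × 4 beats = 60 beats; 6 beats/chord → 10 chords.
E: 24 bars × 5 beats = 120 beats; 8 beats/chord → 15 chords.
Total: 28 + 10 + 30 + 10 + 15 = 93.

93 chords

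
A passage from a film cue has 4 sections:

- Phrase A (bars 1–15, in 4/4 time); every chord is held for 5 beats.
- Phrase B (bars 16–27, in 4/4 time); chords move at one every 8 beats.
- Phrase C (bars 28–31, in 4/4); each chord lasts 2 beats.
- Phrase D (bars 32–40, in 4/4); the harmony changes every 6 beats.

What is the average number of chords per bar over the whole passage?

0.8 chords per bar

A: 15 bars of 4 beats is 60 beats; at 5 beats each that's 12 chords.
B: 12 bars of 4 beats is 48 beats; at 8 beats each that's 6 chords.
C: 4 bars of 4 beats is 16 beats; at 2 beats each that's 8 chords.
D: 9 bars of 4 beats is 36 beats; at 6 beats each that's 6 chords.
Overall: 32 chords over 40 bars → 32/40 = 0.8 chords per bar.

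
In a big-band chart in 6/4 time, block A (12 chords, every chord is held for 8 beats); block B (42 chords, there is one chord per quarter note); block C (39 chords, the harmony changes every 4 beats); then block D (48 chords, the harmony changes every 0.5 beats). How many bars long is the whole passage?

53 bars

A: 12 × 8 = 96 beats = 16 bars.
B: 42 × 1 = 42 beats = 7 bars.
C: 39 × 4 = 156 beats = 26 bars.
D: 48 × 0.5 = 24 beats = 4 bars.
Total: 16 + 7 + 26 + 4 = 53 bars.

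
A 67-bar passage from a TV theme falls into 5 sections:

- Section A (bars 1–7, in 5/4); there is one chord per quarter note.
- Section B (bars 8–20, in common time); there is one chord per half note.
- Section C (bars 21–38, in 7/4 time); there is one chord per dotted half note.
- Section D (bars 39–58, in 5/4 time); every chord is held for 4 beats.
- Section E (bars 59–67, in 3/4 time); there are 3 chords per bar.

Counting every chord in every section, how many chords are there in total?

155 chords

A: 7 bars × 5 beats = 35 beats; 1 beat/chord → 35 chords.
B: 13 bars × 4 beats = 52 beats; 2 beats/chord → 26 chords.
C: 18 bars × 7 beats = 126 beats; 3 beats/chord → 42 chords.
D: 20 bars × 5 beats = 100 beats; 4 beats/chord → 25 chords.
E: 9 bars × 3 beats = 27 beats; 1 beat/chord → 27 chords.
Total: 35 + 26 + 42 + 25 + 27 = 155.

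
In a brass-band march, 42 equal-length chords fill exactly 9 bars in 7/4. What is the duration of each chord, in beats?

1.5 beats

9 bars × 7 beats/bar = 63 beats total.
63 beats ÷ 42 chords = 1.5 beats per chord.
(That is a dotted quarter note.)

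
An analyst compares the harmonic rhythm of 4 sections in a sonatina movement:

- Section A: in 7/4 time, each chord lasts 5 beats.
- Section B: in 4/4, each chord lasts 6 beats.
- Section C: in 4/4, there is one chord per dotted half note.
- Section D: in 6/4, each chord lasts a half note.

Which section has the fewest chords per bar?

Section B

A: 7/5 = 1.4 chords/bar.
B: 4/6 = 2/3 chords/bar.
C: 4/3 = 4/3 chords/bar.
D: 6/2 = 3 chords/bar.
Slowest is B at 2/3 chords/bar.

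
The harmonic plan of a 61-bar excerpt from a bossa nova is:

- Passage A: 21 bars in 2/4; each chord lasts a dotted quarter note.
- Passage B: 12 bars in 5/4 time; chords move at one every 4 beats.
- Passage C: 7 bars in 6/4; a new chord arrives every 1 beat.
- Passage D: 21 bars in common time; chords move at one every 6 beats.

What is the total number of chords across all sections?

99 chords

A: 21 bars × 2 beats = 42 beats; 1.5 beats/chord → 28 chords.
B: 12 bars × 5 beats = 60 beats; 4 beats/chord → 15 chords.
C: 7 bars × 6 beats = 42 beats; 1 beat/chord → 42 chords.
D: 21 bars × 4 beats = 84 beats; 6 beats/chord → 14 chords.
Total: 28 + 15 + 42 + 14 = 99.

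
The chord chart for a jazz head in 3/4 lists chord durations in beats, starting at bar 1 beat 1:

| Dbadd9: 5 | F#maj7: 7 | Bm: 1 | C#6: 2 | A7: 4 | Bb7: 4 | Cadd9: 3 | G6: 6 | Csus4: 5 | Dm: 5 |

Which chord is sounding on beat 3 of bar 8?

Beat 3 of bar 8 is beat (8−1)×3 + 3 = 24 overall.
Running totals: Dbadd9 ends at 5, F#maj7 ends at 12, Bm ends at 13, C#6 ends at 15, A7 ends at 19, Bb7 ends at 23, Cadd9 ends at 26.
Beat 24 falls within Cadd9.

Cadd9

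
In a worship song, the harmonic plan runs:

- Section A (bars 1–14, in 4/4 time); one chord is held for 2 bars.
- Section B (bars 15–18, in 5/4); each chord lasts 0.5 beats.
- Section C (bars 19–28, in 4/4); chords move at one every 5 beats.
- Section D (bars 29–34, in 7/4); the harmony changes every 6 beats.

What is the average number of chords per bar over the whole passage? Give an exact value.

A: 14 × 4 = 56 beats ÷ 8 = 7 chords.
B: 4 × 5 = 20 beats ÷ 0.5 = 40 chords.
C: 10 × 4 = 40 beats ÷ 5 = 8 chords.
D: 6 × 7 = 42 beats ÷ 6 = 7 chords.
Overall: 62 chords over 34 bars → 62/34 = 31/17 chords per bar.

31/17 chords per bar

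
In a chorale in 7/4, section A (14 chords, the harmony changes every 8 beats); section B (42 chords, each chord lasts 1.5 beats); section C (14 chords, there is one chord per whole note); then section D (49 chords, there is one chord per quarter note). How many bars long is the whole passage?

A: 14 × 8 = 112 beats = 16 bars.
B: 42 × 1.5 = 63 beats = 9 bars.
C: 14 × 4 = 56 beats = 8 bars.
D: 49 × 1 = 49 beats = 7 bars.
Total: 16 + 9 + 8 + 7 = 40 bars.

40 bars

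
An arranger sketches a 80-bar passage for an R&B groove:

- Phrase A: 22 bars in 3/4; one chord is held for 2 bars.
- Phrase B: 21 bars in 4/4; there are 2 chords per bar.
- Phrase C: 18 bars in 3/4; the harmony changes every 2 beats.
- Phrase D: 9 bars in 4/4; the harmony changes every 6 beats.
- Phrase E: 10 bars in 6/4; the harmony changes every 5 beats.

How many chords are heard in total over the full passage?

A: 22·3 = 66 beats, 66/6 = 11 chords.
B: 21·4 = 84 beats, 84/2 = 42 chords.
C: 18·3 = 54 beats, 54/2 = 27 chords.
D: 9·4 = 36 beats, 36/6 = 6 chords.
E: 10·6 = 60 beats, 60/5 = 12 chords.
Total: 11 + 42 + 27 + 6 + 12 = 98.

98 chords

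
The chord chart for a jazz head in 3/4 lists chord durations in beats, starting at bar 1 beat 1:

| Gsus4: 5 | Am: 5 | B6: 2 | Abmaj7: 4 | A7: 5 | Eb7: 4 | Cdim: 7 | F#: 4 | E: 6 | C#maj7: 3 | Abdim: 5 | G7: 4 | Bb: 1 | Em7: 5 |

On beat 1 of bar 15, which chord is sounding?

C#maj7

Beat 1 of bar 15 is beat (15−1)×3 + 1 = 43 overall.
Running totals: Gsus4 ends at 5, Am ends at 10, B6 ends at 12, Abmaj7 ends at 16, A7 ends at 21, Eb7 ends at 25, Cdim ends at 32, F# ends at 36, E ends at 42, C#maj7 ends at 45.
Beat 43 falls within C#maj7.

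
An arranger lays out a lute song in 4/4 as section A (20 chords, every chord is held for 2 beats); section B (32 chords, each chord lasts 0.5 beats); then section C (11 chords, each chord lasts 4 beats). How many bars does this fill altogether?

A: 20 × 2 = 40 beats = 10 bars.
B: 32 × 0.5 = 16 beats = 4 bars.
C: 11 × 4 = 44 beats = 11 bars.
Total: 10 + 4 + 11 = 25 bars.

25 bars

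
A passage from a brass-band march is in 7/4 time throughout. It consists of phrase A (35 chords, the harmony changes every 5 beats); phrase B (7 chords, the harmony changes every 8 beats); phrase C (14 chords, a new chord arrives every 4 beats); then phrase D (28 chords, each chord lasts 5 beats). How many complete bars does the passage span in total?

61 bars

A: 35 × 5 = 175 beats = 25 bars.
B: 7 × 8 = 56 beats = 8 bars.
C: 14 × 4 = 56 beats = 8 bars.
D: 28 × 5 = 140 beats = 20 bars.
Total: 25 + 8 + 8 + 20 = 61 bars.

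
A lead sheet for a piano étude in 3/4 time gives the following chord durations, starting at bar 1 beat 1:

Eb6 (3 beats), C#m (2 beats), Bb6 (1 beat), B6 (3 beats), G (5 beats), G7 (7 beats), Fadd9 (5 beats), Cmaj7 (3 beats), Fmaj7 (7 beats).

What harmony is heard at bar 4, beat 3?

Beat 3 of bar 4 is beat (4−1)×3 + 3 = 12 overall.
Running totals: Eb6 ends at 3, C#m ends at 5, Bb6 ends at 6, B6 ends at 9, G ends at 14.
Beat 12 falls within G.

G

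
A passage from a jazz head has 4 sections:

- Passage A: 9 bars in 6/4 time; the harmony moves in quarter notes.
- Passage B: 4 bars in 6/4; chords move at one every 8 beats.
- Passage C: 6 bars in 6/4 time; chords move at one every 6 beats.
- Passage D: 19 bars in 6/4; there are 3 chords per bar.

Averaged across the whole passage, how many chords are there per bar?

A: 9 bars of 6 beats is 54 beats; at 1 beat each that's 54 chords.
B: 4 bars of 6 beats is 24 beats; at 8 beats each that's 3 chords.
C: 6 bars of 6 beats is 36 beats; at 6 beats each that's 6 chords.
D: 19 bars of 6 beats is 114 beats; at 2 beats each that's 57 chords.
Overall: 120 chords over 38 bars → 120/38 = 60/19 chords per bar.

60/19 chords per bar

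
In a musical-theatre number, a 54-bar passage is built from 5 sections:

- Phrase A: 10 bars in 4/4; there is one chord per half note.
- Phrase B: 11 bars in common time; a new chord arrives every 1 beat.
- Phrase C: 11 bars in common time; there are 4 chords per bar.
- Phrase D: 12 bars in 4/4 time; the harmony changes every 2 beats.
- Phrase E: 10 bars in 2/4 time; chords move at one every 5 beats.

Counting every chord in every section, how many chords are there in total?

136 chords

A: 10·4 = 40 beats, 40/2 = 20 chords.
B: 11·4 = 44 beats, 44/1 = 44 chords.
C: 11·4 = 44 beats, 44/1 = 44 chords.
D: 12·4 = 48 beats, 48/2 = 24 chords.
E: 10·2 = 20 beats, 20/5 = 4 chords.
Total: 20 + 44 + 44 + 24 + 4 = 136.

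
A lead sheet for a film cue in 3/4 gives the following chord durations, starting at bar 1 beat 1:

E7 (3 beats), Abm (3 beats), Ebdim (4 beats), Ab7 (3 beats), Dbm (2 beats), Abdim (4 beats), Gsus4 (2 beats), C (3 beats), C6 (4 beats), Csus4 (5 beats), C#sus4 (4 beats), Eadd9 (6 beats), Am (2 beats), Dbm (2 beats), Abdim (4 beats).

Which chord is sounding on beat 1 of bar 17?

Abdim

Beat 1 of bar 17 is beat (17−1)×3 + 1 = 49 overall.
Running totals: E7 ends at 3, Abm ends at 6, Ebdim ends at 10, Ab7 ends at 13, Dbm ends at 15, Abdim ends at 19, Gsus4 ends at 21, C ends at 24, C6 ends at 28, Csus4 ends at 33, C#sus4 ends at 37, Eadd9 ends at 43, Am ends at 45, Dbm ends at 47, Abdim ends at 51.
Beat 49 falls within Abdim.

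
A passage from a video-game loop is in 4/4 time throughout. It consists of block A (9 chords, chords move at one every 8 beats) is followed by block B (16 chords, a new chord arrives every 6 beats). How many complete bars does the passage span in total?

A: 9 × 8 = 72 beats = 18 bars.
B: 16 × 6 = 96 beats = 24 bars.
Total: 18 + 24 = 42 bars.

42 bars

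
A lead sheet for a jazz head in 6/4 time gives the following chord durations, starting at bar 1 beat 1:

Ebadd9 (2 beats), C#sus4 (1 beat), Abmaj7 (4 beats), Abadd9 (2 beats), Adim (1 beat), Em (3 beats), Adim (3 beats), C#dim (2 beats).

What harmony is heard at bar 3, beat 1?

Beat 1 of bar 3 is beat (3−1)×6 + 1 = 13 overall.
Running totals: Ebadd9 ends at 2, C#sus4 ends at 3, Abmaj7 ends at 7, Abadd9 ends at 9, Adim ends at 10, Em ends at 13.
Beat 13 falls within Em.

Em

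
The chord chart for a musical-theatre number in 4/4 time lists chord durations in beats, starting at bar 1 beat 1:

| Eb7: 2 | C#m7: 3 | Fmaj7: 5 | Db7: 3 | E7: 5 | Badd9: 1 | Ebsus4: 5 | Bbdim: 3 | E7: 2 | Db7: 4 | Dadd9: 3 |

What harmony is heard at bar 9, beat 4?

Beat 4 of bar 9 is beat (9−1)×4 + 4 = 36 overall.
Running totals: Eb7 ends at 2, C#m7 ends at 5, Fmaj7 ends at 10, Db7 ends at 13, E7 ends at 18, Badd9 ends at 19, Ebsus4 ends at 24, Bbdim ends at 27, E7 ends at 29, Db7 ends at 33, Dadd9 ends at 36.
Beat 36 falls within Dadd9.

Dadd9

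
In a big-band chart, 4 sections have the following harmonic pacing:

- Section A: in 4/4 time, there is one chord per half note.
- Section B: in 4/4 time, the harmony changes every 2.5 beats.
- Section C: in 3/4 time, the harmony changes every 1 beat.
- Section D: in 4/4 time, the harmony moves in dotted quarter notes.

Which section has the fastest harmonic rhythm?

Section C

A: 4 beats/bar ÷ 2 beats/chord = 2 chords/bar.
B: 4 beats/bar ÷ 2.5 beats/chord = 1.6 chords/bar.
C: 3 beats/bar ÷ 1 beat/chord = 3 chords/bar.
D: 4 beats/bar ÷ 1.5 beats/chord = 8/3 chords/bar.
Fastest is C at 3 chords/bar.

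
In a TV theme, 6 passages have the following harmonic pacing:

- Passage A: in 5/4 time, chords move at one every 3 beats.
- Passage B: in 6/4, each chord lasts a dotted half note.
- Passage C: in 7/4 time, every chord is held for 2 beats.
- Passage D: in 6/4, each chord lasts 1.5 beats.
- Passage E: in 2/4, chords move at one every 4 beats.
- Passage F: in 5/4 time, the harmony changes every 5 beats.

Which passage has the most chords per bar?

Passage D

A: 5 beats/bar ÷ 3 beats/chord = 5/3 chords/bar.
B: 6 beats/bar ÷ 3 beats/chord = 2 chords/bar.
C: 7 beats/bar ÷ 2 beats/chord = 3.5 chords/bar.
D: 6 beats/bar ÷ 1.5 beats/chord = 4 chords/bar.
E: 2 beats/bar ÷ 4 beats/chord = 0.5 chords/bar.
F: 5 beats/bar ÷ 5 beats/chord = 1 chord/bar.
Fastest is D at 4 chords/bar.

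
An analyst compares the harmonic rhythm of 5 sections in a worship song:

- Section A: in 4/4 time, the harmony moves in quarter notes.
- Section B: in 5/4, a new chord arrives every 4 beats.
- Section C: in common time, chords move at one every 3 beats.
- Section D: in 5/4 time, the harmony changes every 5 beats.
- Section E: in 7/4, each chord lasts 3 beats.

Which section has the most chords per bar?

A: each chord is 1 beat in 4/4, so 4 per bar.
B: each chord is 4 beats in 5/4, so 1.25 per bar.
C: each chord is 3 beats in 4/4, so 4/3 per bar.
D: each chord is 5 beats in 5/4, so 1 per bar.
E: each chord is 3 beats in 7/4, so 7/3 per bar.
Fastest is A at 4 chords/bar.

Section A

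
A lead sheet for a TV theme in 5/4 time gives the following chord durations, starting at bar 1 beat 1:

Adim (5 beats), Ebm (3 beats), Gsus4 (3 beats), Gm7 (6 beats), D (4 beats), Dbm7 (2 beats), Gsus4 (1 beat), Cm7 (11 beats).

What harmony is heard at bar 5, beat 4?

Beat 4 of bar 5 is beat (5−1)×5 + 4 = 24 overall.
Running totals: Adim ends at 5, Ebm ends at 8, Gsus4 ends at 11, Gm7 ends at 17, D ends at 21, Dbm7 ends at 23, Gsus4 ends at 24.
Beat 24 falls within Gsus4.

Gsus4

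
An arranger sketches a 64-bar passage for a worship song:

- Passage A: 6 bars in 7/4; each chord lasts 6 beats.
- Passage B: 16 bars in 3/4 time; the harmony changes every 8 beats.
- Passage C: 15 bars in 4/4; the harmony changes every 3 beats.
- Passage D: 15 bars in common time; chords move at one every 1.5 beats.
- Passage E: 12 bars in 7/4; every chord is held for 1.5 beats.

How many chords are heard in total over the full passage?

129 chords

A: 6 bars × 7 beats = 42 beats; 6 beats/chord → 7 chords.
B: 16 bars × 3 beats = 48 beats; 8 beats/chord → 6 chords.
C: 15 bars × 4 beats = 60 beats; 3 beats/chord → 20 chords.
D: 15 bars × 4 beats = 60 beats; 1.5 beats/chord → 40 chords.
E: 12 bars × 7 beats = 84 beats; 1.5 beats/chord → 56 chords.
Total: 7 + 6 + 20 + 40 + 56 = 129.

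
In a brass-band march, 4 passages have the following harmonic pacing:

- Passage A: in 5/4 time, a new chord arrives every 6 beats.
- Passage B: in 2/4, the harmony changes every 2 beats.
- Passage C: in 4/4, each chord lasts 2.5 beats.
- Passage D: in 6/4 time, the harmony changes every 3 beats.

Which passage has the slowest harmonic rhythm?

Passage A

A: 5/6 = 5/6 chords/bar.
B: 2/2 = 1 chord/bar.
C: 4/2.5 = 1.6 chords/bar.
D: 6/3 = 2 chords/bar.
Slowest is A at 5/6 chords/bar.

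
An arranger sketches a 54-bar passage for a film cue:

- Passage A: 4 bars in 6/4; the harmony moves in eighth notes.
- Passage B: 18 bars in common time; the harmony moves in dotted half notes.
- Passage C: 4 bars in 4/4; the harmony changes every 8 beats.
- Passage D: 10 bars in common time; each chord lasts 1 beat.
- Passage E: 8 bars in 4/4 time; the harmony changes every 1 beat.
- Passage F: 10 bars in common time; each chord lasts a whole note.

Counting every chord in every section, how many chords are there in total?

156 chords

A has 24 beats and chords last 0.5 each, so 48 chords.
B has 72 beats and chords last 3 each, so 24 chords.
C has 16 beats and chords last 8 each, so 2 chords.
D has 40 beats and chords last 1 each, so 40 chords.
E has 32 beats and chords last 1 each, so 32 chords.
F has 40 beats and chords last 4 each, so 10 chords.
Total: 48 + 24 + 2 + 40 + 32 + 10 = 156.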